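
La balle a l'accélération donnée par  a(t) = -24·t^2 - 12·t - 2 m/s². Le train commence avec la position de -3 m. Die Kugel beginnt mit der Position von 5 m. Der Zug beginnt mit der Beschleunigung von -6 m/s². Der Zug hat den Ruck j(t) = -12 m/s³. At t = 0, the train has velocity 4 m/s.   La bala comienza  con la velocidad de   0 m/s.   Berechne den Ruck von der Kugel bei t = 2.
Ausgehend von der Beschleunigung a(t) = -24·t^2 - 12·t - 2, nehmen wir 1 Ableitung. Die Ableitung von der Beschleunigung ergibt den Ruck: j(t) = -48·t - 12. Mit j(t) = -48·t - 12 und Einsetzen von t = 2, finden wir j = -108.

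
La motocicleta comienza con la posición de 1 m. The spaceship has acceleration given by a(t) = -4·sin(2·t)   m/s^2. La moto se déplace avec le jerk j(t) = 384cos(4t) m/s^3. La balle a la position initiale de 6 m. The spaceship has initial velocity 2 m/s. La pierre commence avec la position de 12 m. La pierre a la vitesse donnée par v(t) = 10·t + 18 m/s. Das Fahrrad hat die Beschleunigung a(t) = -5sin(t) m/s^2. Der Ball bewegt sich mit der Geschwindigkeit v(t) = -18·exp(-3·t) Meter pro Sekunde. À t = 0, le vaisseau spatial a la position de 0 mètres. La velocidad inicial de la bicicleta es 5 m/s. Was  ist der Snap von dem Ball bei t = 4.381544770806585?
Wir müssen unsere Gleichung für die Geschwindigkeit v(t) = -18·exp(-3·t) 3-mal ableiten. Durch Ableiten von der Geschwindigkeit erhalten wir die Beschleunigung: a(t) = 54·exp(-3·t). Durch Ableiten von der Beschleunigung erhalten wir den Ruck: j(t) = -162·exp(-3·t). Mit d/dt von j(t) finden wir s(t) = 486·exp(-3·t). Mit s(t) = 486·exp(-3·t) und Einsetzen von t = 4.381544770806585, finden wir s = 0.000950591924939306.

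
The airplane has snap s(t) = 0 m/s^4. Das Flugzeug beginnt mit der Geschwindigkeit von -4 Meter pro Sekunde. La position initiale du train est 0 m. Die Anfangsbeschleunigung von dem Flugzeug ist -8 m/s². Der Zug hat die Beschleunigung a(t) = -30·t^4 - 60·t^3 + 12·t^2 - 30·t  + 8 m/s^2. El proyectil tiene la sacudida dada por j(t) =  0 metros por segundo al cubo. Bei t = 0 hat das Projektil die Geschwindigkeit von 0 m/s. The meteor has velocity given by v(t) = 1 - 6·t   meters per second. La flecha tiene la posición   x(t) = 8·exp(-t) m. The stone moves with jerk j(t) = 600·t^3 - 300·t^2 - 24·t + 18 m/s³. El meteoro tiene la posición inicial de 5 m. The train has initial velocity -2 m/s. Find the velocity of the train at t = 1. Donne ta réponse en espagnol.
Debemos encontrar la antiderivada de nuestra ecuación de la aceleración a(t) = -30·t^4 - 60·t^3 + 12·t^2 - 30·t + 8 1 vez. La antiderivada de la aceleración es la velocidad. Usando v(0) = -2, obtenemos v(t) = -6·t^5 - 15·t^4 + 4·t^3 - 15·t^2 + 8·t - 2. De la ecuación de la velocidad v(t) = -6·t^5 - 15·t^4 + 4·t^3 - 15·t^2 + 8·t - 2, sustituimos t = 1 para obtener v = -26.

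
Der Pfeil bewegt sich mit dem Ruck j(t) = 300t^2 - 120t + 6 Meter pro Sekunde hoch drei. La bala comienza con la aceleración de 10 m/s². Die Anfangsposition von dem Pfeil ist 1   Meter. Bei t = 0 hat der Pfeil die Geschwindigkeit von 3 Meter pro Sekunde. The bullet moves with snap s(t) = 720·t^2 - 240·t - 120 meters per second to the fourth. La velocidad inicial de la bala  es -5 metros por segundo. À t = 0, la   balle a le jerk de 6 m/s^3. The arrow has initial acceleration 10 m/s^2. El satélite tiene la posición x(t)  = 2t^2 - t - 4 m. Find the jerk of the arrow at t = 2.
Using j(t) = 300·t^2 - 120·t + 6 and substituting t = 2, we find j = 966.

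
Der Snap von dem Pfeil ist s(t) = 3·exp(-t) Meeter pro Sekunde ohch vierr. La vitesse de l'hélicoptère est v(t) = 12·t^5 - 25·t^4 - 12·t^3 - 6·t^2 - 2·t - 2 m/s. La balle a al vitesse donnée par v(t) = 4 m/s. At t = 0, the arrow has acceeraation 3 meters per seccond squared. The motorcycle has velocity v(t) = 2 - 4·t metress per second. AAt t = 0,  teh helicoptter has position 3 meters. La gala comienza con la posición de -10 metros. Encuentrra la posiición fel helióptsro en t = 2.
Para resolver esto, necesitamos tomar 1 integral de nuestra ecuación de la velocidad v(t) = 12·t^5 - 25·t^4 - 12·t^3 - 6·t^2 - 2·t - 2. Integrando la velocidad y usando la condición inicial x(0) = 3, obtenemos x(t) = 2·t^6 - 5·t^5 - 3·t^4 - 2·t^3 - t^2 - 2·t + 3. De la ecuación de la posición x(t) = 2·t^6 - 5·t^5 - 3·t^4 - 2·t^3 - t^2 - 2·t + 3, sustituimos t = 2 para obtener x = -101.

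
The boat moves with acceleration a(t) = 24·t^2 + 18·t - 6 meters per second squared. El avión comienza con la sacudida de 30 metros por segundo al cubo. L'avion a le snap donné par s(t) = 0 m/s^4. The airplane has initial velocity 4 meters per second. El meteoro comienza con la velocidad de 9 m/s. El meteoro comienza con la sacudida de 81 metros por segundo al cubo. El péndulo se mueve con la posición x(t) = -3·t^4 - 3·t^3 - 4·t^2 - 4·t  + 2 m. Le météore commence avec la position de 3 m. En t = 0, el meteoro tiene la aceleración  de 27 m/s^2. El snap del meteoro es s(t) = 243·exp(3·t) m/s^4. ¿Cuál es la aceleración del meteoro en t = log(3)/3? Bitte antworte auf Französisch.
En partant du snap s(t) = 243·exp(3·t), nous prenons 2 primitives. L'intégrale du snap est le jerk. En utilisant j(0) = 81, nous obtenons j(t) = 81·exp(3·t). En prenant ∫j(t)dt et en appliquant a(0) = 27, nous trouvons a(t) = 27·exp(3·t). Nous avons l'accélération a(t) = 27·exp(3·t). En substituant t = log(3)/3: a(log(3)/3) = 81.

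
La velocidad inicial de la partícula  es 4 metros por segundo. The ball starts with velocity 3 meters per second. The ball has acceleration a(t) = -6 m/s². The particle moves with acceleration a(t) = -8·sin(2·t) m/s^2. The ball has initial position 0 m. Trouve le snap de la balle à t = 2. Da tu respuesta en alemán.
Wir müssen unsere Gleichung für die Beschleunigung a(t) = -6 2-mal ableiten. Mit d/dt von a(t) finden wir j(t) = 0. Durch Ableiten von dem Ruck erhalten wir den Snap: s(t) = 0. Mit s(t) = 0 und Einsetzen von t = 2, finden wir s = 0.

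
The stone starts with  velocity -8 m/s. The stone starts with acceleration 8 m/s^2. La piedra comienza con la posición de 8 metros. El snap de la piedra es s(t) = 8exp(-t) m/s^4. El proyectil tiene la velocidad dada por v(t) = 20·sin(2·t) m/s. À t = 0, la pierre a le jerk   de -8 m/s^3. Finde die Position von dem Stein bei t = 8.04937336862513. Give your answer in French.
En partant du snap s(t) = 8·exp(-t), nous prenons 4 primitives. L'intégrale du snap, avec j(0) = -8, donne le jerk: j(t) = -8·exp(-t). L'intégrale du jerk est l'accélération. En utilisant a(0) = 8, nous obtenons a(t) = 8·exp(-t). En intégrant l'accélération et en utilisant la condition initiale v(0) = -8, nous obtenons v(t) = -8·exp(-t). L'intégrale de la vitesse, avec x(0) = 8, donne la position: x(t) = 8·exp(-t). Nous avons la position x(t) = 8·exp(-t). En substituant t = 8.04937336862513: x(8.04937336862513) = 0.00255441555536862.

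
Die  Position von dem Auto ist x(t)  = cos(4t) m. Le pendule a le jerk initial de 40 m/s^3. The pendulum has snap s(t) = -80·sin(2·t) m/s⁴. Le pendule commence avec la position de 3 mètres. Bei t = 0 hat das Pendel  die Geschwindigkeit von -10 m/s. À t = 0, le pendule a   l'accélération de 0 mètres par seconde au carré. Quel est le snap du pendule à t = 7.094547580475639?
En utilisant s(t) = -80·sin(2·t) et en substituant t = 7.094547580475639, nous trouvons s = -79.8921626351293.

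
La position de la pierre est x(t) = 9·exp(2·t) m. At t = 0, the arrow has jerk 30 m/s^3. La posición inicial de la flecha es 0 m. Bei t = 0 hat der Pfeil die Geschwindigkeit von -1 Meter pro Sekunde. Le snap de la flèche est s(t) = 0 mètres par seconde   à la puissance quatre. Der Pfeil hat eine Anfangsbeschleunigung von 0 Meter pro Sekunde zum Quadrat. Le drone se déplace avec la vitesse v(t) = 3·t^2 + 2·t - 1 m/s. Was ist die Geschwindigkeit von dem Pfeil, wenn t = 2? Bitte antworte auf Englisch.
To solve this, we need to take 3 antiderivatives of our snap equation s(t) = 0. Finding the antiderivative of s(t) and using j(0) = 30: j(t) = 30. Integrating jerk and using the initial condition a(0) = 0, we get a(t) = 30·t. The integral of acceleration is velocity. Using v(0) = -1, we get v(t) = 15·t^2 - 1. Using v(t) = 15·t^2 - 1 and substituting t = 2, we find v = 59.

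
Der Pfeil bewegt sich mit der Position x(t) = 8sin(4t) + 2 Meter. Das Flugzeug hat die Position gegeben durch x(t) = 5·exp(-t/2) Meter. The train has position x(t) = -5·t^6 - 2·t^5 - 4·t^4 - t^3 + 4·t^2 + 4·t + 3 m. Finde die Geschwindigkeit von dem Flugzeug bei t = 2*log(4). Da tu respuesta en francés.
En partant de la position x(t) = 5·exp(-t/2), nous prenons 1 dérivée. En dérivant la position, nous obtenons la vitesse: v(t) = -5·exp(-t/2)/2. Nous avons la vitesse v(t) = -5·exp(-t/2)/2. En substituant t = 2*log(4): v(2*log(4)) = -5/8.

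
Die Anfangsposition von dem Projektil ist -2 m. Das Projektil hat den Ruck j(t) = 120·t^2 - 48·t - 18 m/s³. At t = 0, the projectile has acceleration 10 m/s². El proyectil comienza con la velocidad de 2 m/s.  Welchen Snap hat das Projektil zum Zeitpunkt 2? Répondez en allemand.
Wir müssen unsere Gleichung für den Ruck j(t) = 120·t^2 - 48·t - 18 1-mal ableiten. Durch Ableiten von dem Ruck erhalten wir den Snap: s(t) = 240·t - 48. Aus der Gleichung für den Snap s(t) = 240·t - 48, setzen wir t = 2 ein und erhalten s = 432.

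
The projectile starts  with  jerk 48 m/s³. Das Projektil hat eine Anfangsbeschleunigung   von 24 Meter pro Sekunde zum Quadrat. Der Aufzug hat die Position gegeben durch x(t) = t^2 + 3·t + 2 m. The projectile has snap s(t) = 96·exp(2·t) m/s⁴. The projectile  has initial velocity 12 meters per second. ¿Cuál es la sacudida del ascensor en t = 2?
Para resolver esto, necesitamos tomar 3 derivadas de nuestra ecuación de la posición x(t) = t^2 + 3·t + 2. Derivando la posición, obtenemos la velocidad: v(t) = 2·t + 3. La derivada de la velocidad da la aceleración: a(t) = 2. Derivando la aceleración, obtenemos la sacudida: j(t) = 0. Tenemos la sacudida j(t) = 0. Sustituyendo t = 2: j(2) = 0.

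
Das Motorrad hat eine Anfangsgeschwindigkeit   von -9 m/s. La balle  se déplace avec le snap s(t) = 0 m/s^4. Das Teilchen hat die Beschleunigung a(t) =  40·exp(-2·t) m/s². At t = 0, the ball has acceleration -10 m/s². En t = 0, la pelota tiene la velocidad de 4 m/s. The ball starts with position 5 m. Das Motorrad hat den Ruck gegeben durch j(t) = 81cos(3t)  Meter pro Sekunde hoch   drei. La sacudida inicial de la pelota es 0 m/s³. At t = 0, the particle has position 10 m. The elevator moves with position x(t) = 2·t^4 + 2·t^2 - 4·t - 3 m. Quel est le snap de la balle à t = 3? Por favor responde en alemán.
Aus der Gleichung für den Snap s(t) = 0, setzen wir t = 3 ein und erhalten s = 0.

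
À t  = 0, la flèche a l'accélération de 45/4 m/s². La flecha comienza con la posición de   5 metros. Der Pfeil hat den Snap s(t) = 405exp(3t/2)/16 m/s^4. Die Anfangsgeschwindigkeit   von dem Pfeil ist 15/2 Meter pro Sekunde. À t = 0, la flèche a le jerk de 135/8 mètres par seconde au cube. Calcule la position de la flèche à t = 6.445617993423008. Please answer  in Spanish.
Partiendo del snap s(t) = 405·exp(3·t/2)/16, tomamos 4 integrales. La antiderivada del snap, con j(0) = 135/8, da la sacudida: j(t) = 135·exp(3·t/2)/8. La antiderivada de la sacudida es la aceleración. Usando a(0) = 45/4, obtenemos a(t) = 45·exp(3·t/2)/4. Tomando ∫a(t)dt y aplicando v(0) = 15/2, encontramos v(t) = 15·exp(3·t/2)/2. La integral de la velocidad, con x(0) = 5, da la posición: x(t) = 5·exp(3·t/2). Usando x(t) = 5·exp(3·t/2) y sustituyendo t = 6.445617993423008, encontramos x = 79052.2972209236.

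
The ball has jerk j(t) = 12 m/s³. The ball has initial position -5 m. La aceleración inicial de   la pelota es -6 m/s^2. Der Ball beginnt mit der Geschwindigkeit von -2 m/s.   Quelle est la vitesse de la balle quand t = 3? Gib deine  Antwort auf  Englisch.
To find the answer, we compute 2 integrals of j(t) = 12. Taking ∫j(t)dt and applying a(0) = -6, we find a(t) = 12·t - 6. Integrating acceleration and using the initial condition v(0) = -2, we get v(t) = 6·t^2 - 6·t - 2. From the given velocity equation v(t) = 6·t^2 - 6·t - 2, we substitute t = 3 to get v = 34.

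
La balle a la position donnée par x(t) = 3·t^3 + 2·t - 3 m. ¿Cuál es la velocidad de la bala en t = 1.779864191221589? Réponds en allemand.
Wir müssen unsere Gleichung für die Position x(t) = 3·t^3 + 2·t - 3 1-mal ableiten. Durch Ableiten von der Position erhalten wir die Geschwindigkeit: v(t) = 9·t^2 + 2. Aus der Gleichung für die Geschwindigkeit v(t) = 9·t^2 + 2, setzen wir t = 1.779864191221589 ein und erhalten v = 30.5112488527359.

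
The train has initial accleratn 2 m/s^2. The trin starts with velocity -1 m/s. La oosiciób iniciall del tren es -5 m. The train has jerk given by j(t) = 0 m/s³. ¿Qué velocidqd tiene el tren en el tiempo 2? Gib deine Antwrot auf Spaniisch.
Necesitamos integrar nuestra ecuación de la sacudida j(t) = 0 2 veces. La integral de la sacudida es la aceleración. Usando a(0) = 2, obtenemos a(t) = 2. La antiderivada de la aceleración es la velocidad. Usando v(0) = -1, obtenemos v(t) = 2·t - 1. De la ecuación de la velocidad v(t) = 2·t - 1, sustituimos t = 2 para obtener v = 3.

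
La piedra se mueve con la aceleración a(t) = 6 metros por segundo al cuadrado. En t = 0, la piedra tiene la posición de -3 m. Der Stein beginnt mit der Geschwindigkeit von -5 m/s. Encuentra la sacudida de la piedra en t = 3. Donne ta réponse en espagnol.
Para resolver esto, necesitamos tomar 1 derivada de nuestra ecuación de la aceleración a(t) = 6. Tomando d/dt de a(t), encontramos j(t) = 0. Usando j(t) = 0 y sustituyendo t = 3, encontramos j = 0.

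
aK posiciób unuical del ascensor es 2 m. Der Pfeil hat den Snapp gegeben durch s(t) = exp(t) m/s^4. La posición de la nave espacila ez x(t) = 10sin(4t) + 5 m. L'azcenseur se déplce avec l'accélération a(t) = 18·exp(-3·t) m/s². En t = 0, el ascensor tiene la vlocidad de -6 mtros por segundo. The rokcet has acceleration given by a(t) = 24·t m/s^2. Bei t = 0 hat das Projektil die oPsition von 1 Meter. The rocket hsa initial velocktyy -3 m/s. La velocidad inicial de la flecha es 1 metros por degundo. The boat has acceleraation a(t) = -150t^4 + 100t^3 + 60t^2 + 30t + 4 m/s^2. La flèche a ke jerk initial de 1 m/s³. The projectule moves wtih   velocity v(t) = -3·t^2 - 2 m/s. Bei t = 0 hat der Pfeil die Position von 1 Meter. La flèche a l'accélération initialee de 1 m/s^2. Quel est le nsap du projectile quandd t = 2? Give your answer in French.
Nous devons dériver notre équation de la vitesse v(t) = -3·t^2 - 2 3 fois. En dérivant la vitesse, nous obtenons l'accélération: a(t) = -6·t. La dérivée de l'accélération donne le jerk: j(t) = -6. En dérivant le jerk, nous obtenons le snap: s(t) = 0. En utilisant s(t) = 0 et en substituant t = 2, nous trouvons s = 0.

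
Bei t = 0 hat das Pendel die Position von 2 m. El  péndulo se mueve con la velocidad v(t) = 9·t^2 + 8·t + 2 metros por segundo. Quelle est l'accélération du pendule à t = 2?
En partant de la vitesse v(t) = 9·t^2 + 8·t + 2, nous prenons 1 dérivée. En prenant d/dt de v(t), nous trouvons a(t) = 18·t + 8. De l'équation de l'accélération a(t) = 18·t + 8, nous substituons t = 2 pour obtenir a = 44.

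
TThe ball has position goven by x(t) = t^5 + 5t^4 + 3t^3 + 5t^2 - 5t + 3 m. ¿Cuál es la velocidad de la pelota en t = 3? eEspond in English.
Starting from position x(t) = t^5 + 5·t^4 + 3·t^3 + 5·t^2 - 5·t + 3, we take 1 derivative. Differentiating position, we get velocity: v(t) = 5·t^4 + 20·t^3 + 9·t^2 + 10·t - 5. Using v(t) = 5·t^4 + 20·t^3 + 9·t^2 + 10·t - 5 and substituting t = 3, we find v = 1051.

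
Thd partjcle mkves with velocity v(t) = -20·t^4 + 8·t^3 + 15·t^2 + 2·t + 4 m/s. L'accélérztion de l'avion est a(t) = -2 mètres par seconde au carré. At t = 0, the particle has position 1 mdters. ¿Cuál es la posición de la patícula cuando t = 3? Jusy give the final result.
x(3) = -653.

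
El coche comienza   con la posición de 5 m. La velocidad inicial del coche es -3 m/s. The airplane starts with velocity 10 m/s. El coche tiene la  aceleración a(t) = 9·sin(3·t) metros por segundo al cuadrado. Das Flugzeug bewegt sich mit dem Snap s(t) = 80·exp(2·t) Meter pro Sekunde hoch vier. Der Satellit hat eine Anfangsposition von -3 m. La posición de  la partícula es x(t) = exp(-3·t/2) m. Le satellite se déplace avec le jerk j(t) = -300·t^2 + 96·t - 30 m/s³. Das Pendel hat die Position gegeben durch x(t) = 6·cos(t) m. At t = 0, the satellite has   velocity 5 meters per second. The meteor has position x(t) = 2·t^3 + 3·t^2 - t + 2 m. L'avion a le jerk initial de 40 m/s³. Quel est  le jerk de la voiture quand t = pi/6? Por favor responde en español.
Partiendo de la aceleración a(t) = 9·sin(3·t), tomamos 1 derivada. Tomando d/dt de a(t), encontramos j(t) = 27·cos(3·t). Usando j(t) = 27·cos(3·t) y sustituyendo t = pi/6, encontramos j = 0.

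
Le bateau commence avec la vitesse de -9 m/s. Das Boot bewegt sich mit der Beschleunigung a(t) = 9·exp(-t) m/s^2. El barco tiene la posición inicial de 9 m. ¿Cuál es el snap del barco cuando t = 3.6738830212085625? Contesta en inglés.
To solve this, we need to take 2 derivatives of our acceleration equation a(t) = 9·exp(-t). The derivative of acceleration gives jerk: j(t) = -9·exp(-t). Differentiating jerk, we get snap: s(t) = 9·exp(-t). We have snap s(t) = 9·exp(-t). Substituting t = 3.6738830212085625: s(3.6738830212085625) = 0.228399624814009.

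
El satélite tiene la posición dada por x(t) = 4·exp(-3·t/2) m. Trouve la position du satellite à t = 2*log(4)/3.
En utilisant x(t) = 4·exp(-3·t/2) et en substituant t = 2*log(4)/3, nous trouvons x = 1.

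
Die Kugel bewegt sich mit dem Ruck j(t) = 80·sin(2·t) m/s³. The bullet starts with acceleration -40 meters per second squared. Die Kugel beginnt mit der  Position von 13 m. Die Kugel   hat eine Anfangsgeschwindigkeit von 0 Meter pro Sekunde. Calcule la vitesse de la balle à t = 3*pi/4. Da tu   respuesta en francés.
Nous devons intégrer notre équation du jerk j(t) = 80·sin(2·t) 2 fois. En prenant ∫j(t)dt et en appliquant a(0) = -40, nous trouvons a(t) = -40·cos(2·t). En intégrant l'accélération et en utilisant la condition initiale v(0) = 0, nous obtenons v(t) = -20·sin(2·t). En utilisant v(t) = -20·sin(2·t) et en substituant t = 3*pi/4, nous trouvons v = 20.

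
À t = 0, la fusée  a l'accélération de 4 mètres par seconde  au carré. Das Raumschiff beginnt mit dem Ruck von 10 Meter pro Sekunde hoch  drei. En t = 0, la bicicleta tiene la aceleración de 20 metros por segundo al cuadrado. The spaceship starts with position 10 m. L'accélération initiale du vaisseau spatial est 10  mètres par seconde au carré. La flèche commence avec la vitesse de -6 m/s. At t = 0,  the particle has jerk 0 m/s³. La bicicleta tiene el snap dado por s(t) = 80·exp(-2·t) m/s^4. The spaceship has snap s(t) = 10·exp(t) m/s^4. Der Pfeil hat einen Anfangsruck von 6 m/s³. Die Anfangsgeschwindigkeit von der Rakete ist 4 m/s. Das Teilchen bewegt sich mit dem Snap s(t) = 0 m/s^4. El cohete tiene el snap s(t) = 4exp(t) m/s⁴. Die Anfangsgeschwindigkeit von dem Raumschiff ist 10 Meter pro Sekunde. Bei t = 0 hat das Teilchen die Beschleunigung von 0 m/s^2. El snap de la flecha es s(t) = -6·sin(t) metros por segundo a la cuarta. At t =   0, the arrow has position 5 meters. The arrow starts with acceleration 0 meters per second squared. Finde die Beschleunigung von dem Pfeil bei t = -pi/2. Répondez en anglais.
Starting from snap s(t) = -6·sin(t), we take 2 integrals. The integral of snap, with j(0) = 6, gives jerk: j(t) = 6·cos(t). Taking ∫j(t)dt and applying a(0) = 0, we find a(t) = 6·sin(t). From the given acceleration equation a(t) = 6·sin(t), we substitute t = -pi/2 to get a = -6.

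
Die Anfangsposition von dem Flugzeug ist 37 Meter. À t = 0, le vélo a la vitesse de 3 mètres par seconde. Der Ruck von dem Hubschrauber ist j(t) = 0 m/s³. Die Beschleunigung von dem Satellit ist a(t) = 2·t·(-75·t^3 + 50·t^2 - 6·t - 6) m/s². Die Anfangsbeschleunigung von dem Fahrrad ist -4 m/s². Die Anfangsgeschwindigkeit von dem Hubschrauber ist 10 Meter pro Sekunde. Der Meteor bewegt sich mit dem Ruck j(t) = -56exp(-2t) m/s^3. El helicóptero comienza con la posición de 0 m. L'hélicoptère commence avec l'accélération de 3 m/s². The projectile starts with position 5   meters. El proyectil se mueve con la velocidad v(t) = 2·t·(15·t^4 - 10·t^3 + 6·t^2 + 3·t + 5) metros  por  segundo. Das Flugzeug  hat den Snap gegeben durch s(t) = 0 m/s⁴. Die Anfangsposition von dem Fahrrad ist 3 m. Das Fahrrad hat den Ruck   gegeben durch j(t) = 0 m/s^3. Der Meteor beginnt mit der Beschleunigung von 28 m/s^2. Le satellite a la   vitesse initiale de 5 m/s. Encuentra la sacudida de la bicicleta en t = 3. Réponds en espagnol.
Usando j(t) = 0 y sustituyendo t = 3, encontramos j = 0.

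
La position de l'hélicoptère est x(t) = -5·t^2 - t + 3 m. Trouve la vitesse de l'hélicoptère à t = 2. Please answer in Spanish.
Debemos derivar nuestra ecuación de la posición x(t) = -5·t^2 - t + 3 1 vez. Derivando la posición, obtenemos la velocidad: v(t) = -10·t - 1. De la ecuación de la velocidad v(t) = -10·t - 1, sustituimos t = 2 para obtener v = -21.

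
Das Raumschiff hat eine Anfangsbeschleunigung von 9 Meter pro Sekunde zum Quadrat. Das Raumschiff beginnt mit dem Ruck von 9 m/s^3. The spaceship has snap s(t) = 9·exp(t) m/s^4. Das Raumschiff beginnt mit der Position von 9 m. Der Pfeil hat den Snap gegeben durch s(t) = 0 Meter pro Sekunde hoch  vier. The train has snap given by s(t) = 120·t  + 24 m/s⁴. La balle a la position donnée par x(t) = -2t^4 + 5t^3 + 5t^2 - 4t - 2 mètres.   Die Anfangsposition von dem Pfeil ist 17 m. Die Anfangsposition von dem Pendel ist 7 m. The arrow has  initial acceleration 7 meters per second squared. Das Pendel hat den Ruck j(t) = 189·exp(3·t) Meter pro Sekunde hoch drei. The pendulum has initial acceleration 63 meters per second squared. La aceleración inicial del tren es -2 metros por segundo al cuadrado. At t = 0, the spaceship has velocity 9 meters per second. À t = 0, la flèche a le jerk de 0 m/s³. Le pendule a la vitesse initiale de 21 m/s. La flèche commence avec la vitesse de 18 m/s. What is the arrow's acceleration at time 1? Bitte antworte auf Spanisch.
Para resolver esto, necesitamos tomar 2 integrales de nuestra ecuación del snap s(t) = 0. Tomando ∫s(t)dt y aplicando j(0) = 0, encontramos j(t) = 0. Integrando la sacudida y usando la condición inicial a(0) = 7, obtenemos a(t) = 7. Tenemos la aceleración a(t) = 7. Sustituyendo t = 1: a(1) = 7.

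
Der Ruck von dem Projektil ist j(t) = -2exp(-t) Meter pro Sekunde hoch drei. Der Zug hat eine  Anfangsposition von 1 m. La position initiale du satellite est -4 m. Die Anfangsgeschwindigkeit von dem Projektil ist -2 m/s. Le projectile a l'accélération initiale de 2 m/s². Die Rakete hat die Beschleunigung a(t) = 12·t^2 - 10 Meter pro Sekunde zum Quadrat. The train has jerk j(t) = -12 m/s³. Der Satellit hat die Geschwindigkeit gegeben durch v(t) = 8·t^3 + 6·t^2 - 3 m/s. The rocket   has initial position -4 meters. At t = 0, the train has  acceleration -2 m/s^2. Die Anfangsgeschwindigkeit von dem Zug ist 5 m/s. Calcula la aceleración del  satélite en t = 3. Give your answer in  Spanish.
Para resolver esto, necesitamos tomar 1 derivada de nuestra ecuación de la velocidad v(t) = 8·t^3 + 6·t^2 - 3. Tomando d/dt de v(t), encontramos a(t) = 24·t^2 + 12·t. Tenemos la aceleración a(t) = 24·t^2 + 12·t. Sustituyendo t = 3: a(3) = 252.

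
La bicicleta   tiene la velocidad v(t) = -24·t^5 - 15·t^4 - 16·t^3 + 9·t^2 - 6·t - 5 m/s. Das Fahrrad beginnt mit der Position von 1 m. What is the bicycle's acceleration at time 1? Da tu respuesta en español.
Debemos derivar nuestra ecuación de la velocidad v(t) = -24·t^5 - 15·t^4 - 16·t^3 + 9·t^2 - 6·t - 5 1 vez. Derivando la velocidad, obtenemos la aceleración: a(t) = -120·t^4 - 60·t^3 - 48·t^2 + 18·t - 6. De la ecuación de la aceleración a(t) = -120·t^4 - 60·t^3 - 48·t^2 + 18·t - 6, sustituimos t = 1 para obtener a = -216.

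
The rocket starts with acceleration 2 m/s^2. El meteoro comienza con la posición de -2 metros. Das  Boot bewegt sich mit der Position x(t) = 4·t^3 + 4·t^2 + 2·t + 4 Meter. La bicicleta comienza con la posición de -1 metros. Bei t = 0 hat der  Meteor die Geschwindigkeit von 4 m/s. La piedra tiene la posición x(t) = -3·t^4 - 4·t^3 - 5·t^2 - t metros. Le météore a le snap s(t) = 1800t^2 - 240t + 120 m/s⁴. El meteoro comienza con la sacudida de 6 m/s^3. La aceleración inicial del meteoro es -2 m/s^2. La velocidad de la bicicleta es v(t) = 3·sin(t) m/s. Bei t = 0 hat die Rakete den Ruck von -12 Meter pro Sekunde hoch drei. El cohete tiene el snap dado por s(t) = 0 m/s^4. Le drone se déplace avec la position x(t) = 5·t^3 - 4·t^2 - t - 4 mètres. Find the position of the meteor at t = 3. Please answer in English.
Starting from snap s(t) = 1800·t^2 - 240·t + 120, we take 4 integrals. The antiderivative of snap is jerk. Using j(0) = 6, we get j(t) = 600·t^3 - 120·t^2 + 120·t + 6. The antiderivative of jerk, with a(0) = -2, gives acceleration: a(t) = 150·t^4 - 40·t^3 + 60·t^2 + 6·t - 2. The integral of acceleration, with v(0) = 4, gives velocity: v(t) = 30·t^5 - 10·t^4 + 20·t^3 + 3·t^2 - 2·t + 4. Integrating velocity and using the initial condition x(0) = -2, we get x(t) = 5·t^6 - 2·t^5 + 5·t^4 + t^3 - t^2 + 4·t - 2. From the given position equation x(t) = 5·t^6 - 2·t^5 + 5·t^4 + t^3 - t^2 + 4·t - 2, we substitute t = 3 to get x = 3592.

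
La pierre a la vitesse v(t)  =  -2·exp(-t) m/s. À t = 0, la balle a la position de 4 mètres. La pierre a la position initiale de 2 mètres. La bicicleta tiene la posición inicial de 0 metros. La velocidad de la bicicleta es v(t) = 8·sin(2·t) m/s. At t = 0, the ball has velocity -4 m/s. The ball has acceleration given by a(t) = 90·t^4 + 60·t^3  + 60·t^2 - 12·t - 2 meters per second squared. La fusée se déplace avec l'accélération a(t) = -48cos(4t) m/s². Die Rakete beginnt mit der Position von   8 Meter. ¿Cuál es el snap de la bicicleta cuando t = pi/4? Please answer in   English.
To solve this, we need to take 3 derivatives of our velocity equation v(t) = 8·sin(2·t). Differentiating velocity, we get acceleration: a(t) = 16·cos(2·t). Taking d/dt of a(t), we find j(t) = -32·sin(2·t). Taking d/dt of j(t), we find s(t) = -64·cos(2·t). We have snap s(t) = -64·cos(2·t). Substituting t = pi/4: s(pi/4) = 0.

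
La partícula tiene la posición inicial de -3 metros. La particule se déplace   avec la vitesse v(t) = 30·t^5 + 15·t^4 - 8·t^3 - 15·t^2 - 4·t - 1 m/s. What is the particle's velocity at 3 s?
Using v(t) = 30·t^5 + 15·t^4 - 8·t^3 - 15·t^2 - 4·t - 1 and substituting t = 3, we find v = 8141.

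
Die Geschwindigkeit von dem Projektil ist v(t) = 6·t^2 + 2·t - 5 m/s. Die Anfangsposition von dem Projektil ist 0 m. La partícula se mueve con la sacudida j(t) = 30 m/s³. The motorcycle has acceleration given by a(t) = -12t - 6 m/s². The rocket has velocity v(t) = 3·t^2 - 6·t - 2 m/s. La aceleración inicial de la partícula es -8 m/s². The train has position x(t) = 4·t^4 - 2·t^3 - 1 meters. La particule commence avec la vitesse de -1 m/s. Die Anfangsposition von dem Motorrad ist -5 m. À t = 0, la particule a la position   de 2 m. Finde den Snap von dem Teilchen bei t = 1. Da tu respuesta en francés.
Nous devons dériver notre équation du jerk j(t) = 30 1 fois. En dérivant le jerk, nous obtenons le snap: s(t) = 0. En utilisant s(t) = 0 et en substituant t = 1, nous trouvons s = 0.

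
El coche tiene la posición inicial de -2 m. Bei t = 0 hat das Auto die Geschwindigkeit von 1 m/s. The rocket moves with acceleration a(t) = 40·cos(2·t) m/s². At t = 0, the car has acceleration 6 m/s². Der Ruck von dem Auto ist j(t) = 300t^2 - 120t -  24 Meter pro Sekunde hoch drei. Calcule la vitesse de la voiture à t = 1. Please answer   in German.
Wir müssen unsere Gleichung für den Ruck j(t) = 300·t^2 - 120·t - 24 2-mal integrieren. Durch Integration von dem Ruck und Verwendung der Anfangsbedingung a(0) = 6, erhalten wir a(t) = 100·t^3 - 60·t^2 - 24·t + 6. Das Integral von der Beschleunigung ist die Geschwindigkeit. Mit v(0) = 1 erhalten wir v(t) = 25·t^4 - 20·t^3 - 12·t^2 + 6·t + 1. Wir haben die Geschwindigkeit v(t) = 25·t^4 - 20·t^3 - 12·t^2 + 6·t + 1. Durch Einsetzen von t = 1: v(1) = 0.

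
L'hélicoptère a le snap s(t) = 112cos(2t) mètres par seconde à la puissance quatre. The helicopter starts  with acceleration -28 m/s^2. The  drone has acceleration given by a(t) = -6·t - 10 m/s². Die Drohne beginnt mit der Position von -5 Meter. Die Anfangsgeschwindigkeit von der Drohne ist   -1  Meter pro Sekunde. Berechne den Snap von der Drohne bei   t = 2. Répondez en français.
En partant de l'accélération a(t) = -6·t - 10, nous prenons 2 dérivées. La dérivée de l'accélération donne le jerk: j(t) = -6. En prenant d/dt de j(t), nous trouvons s(t) = 0. En utilisant s(t) = 0 et en substituant t = 2, nous trouvons s = 0.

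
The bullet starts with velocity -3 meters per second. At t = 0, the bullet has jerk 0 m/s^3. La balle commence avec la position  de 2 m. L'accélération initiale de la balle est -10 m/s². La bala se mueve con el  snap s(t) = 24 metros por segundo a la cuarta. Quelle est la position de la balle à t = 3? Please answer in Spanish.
Debemos encontrar la antiderivada de nuestra ecuación del snap s(t) = 24 4 veces. La integral del snap, con j(0) = 0, da la sacudida: j(t) = 24·t. La antiderivada de la sacudida es la aceleración. Usando a(0) = -10, obtenemos a(t) = 12·t^2 - 10. Tomando ∫a(t)dt y aplicando v(0) = -3, encontramos v(t) = 4·t^3 - 10·t - 3. Integrando la velocidad y usando la condición inicial x(0) = 2, obtenemos x(t) = t^4 - 5·t^2 - 3·t + 2. Usando x(t) = t^4 - 5·t^2 - 3·t + 2 y sustituyendo t = 3, encontramos x = 29.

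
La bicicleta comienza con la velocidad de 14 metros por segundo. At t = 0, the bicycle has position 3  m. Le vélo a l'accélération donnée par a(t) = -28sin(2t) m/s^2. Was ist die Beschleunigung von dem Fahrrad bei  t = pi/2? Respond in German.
Aus der Gleichung für die Beschleunigung a(t) = -28·sin(2·t), setzen wir t = pi/2 ein und erhalten a = 0.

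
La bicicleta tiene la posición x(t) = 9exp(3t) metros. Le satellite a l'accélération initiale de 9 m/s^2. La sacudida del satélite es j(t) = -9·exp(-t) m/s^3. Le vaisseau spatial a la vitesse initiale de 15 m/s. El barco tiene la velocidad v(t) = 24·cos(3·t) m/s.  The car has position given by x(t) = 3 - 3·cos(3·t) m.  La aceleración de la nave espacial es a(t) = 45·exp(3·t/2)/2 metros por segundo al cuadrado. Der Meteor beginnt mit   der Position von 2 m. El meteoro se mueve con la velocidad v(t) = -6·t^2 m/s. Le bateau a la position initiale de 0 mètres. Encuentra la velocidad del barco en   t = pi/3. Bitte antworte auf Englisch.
Using v(t) = 24·cos(3·t) and substituting t = pi/3, we find v = -24.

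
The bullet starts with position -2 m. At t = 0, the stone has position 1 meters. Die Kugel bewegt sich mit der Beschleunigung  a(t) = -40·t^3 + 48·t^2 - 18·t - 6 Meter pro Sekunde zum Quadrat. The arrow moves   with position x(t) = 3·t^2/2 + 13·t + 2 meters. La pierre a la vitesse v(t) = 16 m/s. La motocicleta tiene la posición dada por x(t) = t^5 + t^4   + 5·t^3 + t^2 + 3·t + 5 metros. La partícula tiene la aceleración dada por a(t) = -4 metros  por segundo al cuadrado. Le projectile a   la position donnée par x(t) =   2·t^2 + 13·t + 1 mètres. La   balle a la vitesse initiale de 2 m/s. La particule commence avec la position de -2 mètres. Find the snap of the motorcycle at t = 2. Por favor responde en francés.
En partant de la position x(t) = t^5 + t^4 + 5·t^3 + t^2 + 3·t + 5, nous prenons 4 dérivées. En prenant d/dt de x(t), nous trouvons v(t) = 5·t^4 + 4·t^3 + 15·t^2 + 2·t + 3. La dérivée de la vitesse donne l'accélération: a(t) = 20·t^3 + 12·t^2 + 30·t + 2. En prenant d/dt de a(t), nous trouvons j(t) = 60·t^2 + 24·t + 30. En prenant d/dt de j(t), nous trouvons s(t) = 120·t + 24. En utilisant s(t) = 120·t + 24 et en substituant t = 2, nous trouvons s = 264.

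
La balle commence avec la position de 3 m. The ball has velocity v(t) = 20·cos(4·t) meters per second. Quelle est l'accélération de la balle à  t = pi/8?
Pour résoudre ceci, nous devons prendre 1 dérivée de notre équation de la vitesse v(t) = 20·cos(4·t). La dérivée de la vitesse donne l'accélération: a(t) = -80·sin(4·t). De l'équation de l'accélération a(t) = -80·sin(4·t), nous substituons t = pi/8 pour obtenir a = -80.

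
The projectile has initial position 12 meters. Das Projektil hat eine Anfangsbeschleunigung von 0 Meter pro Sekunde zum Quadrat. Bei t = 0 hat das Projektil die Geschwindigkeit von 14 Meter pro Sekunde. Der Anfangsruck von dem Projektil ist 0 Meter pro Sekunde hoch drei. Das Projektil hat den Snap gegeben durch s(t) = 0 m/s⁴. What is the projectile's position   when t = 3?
We need to integrate our snap equation s(t) = 0 4 times. Integrating snap and using the initial condition j(0) = 0, we get j(t) = 0. The antiderivative of jerk, with a(0) = 0, gives acceleration: a(t) = 0. Finding the integral of a(t) and using v(0) = 14: v(t) = 14. The antiderivative of velocity is position. Using x(0) = 12, we get x(t) = 14·t + 12. From the given position equation x(t) = 14·t + 12, we substitute t = 3 to get x = 54.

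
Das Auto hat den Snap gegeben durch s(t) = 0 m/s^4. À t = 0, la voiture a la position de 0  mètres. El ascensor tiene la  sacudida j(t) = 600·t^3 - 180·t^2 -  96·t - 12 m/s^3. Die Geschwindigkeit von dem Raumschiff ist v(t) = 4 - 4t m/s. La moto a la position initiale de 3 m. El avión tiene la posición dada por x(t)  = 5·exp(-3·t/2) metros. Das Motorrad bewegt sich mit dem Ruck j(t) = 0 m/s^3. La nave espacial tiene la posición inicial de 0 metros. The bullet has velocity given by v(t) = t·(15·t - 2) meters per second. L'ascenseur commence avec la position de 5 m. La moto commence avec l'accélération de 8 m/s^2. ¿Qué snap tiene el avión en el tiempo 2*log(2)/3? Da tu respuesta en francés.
En partant de la position x(t) = 5·exp(-3·t/2), nous prenons 4 dérivées. En dérivant la position, nous obtenons la vitesse: v(t) = -15·exp(-3·t/2)/2. En dérivant la vitesse, nous obtenons l'accélération: a(t) = 45·exp(-3·t/2)/4. En prenant d/dt de a(t), nous trouvons j(t) = -135·exp(-3·t/2)/8. La dérivée du jerk donne le snap: s(t) = 405·exp(-3·t/2)/16. Nous avons le snap s(t) = 405·exp(-3·t/2)/16. En substituant t = 2*log(2)/3: s(2*log(2)/3) = 405/32.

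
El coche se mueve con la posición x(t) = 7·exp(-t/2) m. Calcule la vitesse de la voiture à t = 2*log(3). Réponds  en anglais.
To solve this, we need to take 1 derivative of our position equation x(t) = 7·exp(-t/2). The derivative of position gives velocity: v(t) = -7·exp(-t/2)/2. From the given velocity equation v(t) = -7·exp(-t/2)/2, we substitute t = 2*log(3) to get v = -7/6.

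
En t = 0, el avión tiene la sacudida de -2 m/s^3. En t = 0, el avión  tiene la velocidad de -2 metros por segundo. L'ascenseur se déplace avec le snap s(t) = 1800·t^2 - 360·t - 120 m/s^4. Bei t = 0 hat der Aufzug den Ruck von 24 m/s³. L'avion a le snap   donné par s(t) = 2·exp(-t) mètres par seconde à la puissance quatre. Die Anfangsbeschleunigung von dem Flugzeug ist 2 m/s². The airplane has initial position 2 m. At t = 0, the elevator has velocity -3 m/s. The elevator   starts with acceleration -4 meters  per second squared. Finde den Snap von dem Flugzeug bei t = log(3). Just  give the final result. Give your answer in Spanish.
La respuesta es 2/3.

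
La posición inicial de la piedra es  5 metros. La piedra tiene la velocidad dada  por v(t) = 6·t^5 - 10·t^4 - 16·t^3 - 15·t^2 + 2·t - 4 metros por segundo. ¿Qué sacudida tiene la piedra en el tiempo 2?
Para resolver esto, necesitamos tomar 2 derivadas de nuestra ecuación de la velocidad v(t) = 6·t^5 - 10·t^4 - 16·t^3 - 15·t^2 + 2·t - 4. Derivando la velocidad, obtenemos la aceleración: a(t) = 30·t^4 - 40·t^3 - 48·t^2 - 30·t + 2. Tomando d/dt de a(t), encontramos j(t) = 120·t^3 - 120·t^2 - 96·t - 30. De la ecuación de la sacudida j(t) = 120·t^3 - 120·t^2 - 96·t - 30, sustituimos t = 2 para obtener j = 258.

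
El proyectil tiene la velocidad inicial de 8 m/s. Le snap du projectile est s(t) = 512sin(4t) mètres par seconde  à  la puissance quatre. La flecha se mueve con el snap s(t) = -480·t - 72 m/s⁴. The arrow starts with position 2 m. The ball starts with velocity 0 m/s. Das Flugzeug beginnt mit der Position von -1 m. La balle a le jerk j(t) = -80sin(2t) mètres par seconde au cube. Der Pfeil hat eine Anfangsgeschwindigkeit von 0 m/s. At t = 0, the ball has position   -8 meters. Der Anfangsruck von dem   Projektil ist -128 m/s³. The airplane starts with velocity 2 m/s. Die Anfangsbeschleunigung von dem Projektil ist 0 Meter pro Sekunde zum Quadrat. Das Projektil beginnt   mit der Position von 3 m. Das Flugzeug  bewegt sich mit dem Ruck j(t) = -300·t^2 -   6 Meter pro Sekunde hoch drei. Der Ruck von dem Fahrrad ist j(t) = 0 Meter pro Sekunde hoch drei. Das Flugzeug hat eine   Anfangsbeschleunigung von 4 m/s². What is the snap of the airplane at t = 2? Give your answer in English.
To solve this, we need to take 1 derivative of our jerk equation j(t) = -300·t^2 - 6. The derivative of jerk gives snap: s(t) = -600·t. We have snap s(t) = -600·t. Substituting t = 2: s(2) = -1200.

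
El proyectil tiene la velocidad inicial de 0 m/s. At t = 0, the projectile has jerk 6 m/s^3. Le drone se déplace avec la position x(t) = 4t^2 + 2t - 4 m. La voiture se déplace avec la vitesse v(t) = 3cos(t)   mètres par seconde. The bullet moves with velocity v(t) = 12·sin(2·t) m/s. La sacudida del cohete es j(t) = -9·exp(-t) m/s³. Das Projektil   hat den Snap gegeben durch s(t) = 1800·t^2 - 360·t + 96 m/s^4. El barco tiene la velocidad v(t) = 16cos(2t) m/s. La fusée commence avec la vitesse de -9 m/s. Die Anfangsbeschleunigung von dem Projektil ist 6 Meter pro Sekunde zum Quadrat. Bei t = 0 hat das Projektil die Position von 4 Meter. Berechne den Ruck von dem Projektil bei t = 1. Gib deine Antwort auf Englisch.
We must find the integral of our snap equation s(t) = 1800·t^2 - 360·t + 96 1 time. Integrating snap and using the initial condition j(0) = 6, we get j(t) = 600·t^3 - 180·t^2 + 96·t + 6. Using j(t) = 600·t^3 - 180·t^2 + 96·t + 6 and substituting t = 1, we find j = 522.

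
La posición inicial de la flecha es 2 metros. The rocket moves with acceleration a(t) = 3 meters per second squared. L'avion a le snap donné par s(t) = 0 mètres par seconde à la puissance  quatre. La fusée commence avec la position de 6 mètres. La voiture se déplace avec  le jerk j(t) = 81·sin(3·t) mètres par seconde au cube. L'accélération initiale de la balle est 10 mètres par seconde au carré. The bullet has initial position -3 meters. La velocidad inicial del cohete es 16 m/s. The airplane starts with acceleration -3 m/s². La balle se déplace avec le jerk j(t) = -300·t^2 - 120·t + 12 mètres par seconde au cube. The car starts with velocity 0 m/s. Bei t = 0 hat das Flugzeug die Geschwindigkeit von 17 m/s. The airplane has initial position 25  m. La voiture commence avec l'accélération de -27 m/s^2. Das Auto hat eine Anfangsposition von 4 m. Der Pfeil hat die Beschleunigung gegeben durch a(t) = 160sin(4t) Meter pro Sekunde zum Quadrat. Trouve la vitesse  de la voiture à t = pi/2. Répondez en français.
Nous devons trouver l'intégrale de notre équation du jerk j(t) = 81·sin(3·t) 2 fois. La primitive du jerk est l'accélération. En utilisant a(0) = -27, nous obtenons a(t) = -27·cos(3·t). La primitive de l'accélération est la vitesse. En utilisant v(0) = 0, nous obtenons v(t) = -9·sin(3·t). De l'équation de la vitesse v(t) = -9·sin(3·t), nous substituons t = pi/2 pour obtenir v = 9.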